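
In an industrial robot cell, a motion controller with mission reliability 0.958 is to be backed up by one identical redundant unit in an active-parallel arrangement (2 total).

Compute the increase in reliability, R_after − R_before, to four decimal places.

0.0402

R_before = 0.958
R_after = 1 − (1 − 0.958)^2 = 0.9982
ΔR = 0.9982 − 0.958 = 0.0402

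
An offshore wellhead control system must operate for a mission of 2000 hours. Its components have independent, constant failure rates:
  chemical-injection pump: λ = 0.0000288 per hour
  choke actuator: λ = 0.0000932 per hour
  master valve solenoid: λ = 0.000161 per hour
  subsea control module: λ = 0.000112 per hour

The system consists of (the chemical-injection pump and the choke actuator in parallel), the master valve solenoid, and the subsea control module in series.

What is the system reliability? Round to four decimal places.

R(chemical-injection pump) = exp(−0.0000288 × 2000) = 0.944027
R(choke actuator) = exp(−0.0000932 × 2000) = 0.829942
R(master valve solenoid) = exp(−0.000161 × 2000) = 0.724698
R(subsea control module) = exp(−0.000112 × 2000) = 0.799315
Parallel (chemical-injection pump and choke actuator): 1 − (1 − 0.944027)(1 − 0.829942) = 0.990481
Series ([0.990481], master valve solenoid, and subsea control module): 0.990481 × 0.724698 × 0.799315 = 0.5737

0.5737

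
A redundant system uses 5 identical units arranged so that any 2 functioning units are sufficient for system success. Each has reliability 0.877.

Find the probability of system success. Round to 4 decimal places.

R = Σ_{i=2}^{5} C(5,i) p^i (1−p)^{5−i} with p = 0.877
C(5,2)·0.877^2·0.123^3 = 0.014312
C(5,3)·0.877^3·0.123^2 = 0.102049
C(5,4)·0.877^4·0.123^1 = 0.363809
C(5,5)·0.877^5·0.123^0 = 0.518798
Sum = 0.9990

0.9990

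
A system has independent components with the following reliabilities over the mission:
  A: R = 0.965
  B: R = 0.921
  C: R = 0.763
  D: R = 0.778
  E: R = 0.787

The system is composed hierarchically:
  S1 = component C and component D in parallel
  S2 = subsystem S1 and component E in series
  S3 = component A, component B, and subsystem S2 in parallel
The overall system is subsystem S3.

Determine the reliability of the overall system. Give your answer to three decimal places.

Parallel (C and D): 1 − (1 − 0.76300)(1 − 0.77800) = 0.94739
Series ([0.94739] and E): 0.94739 × 0.78700 = 0.74560
Parallel (A, B, and [0.74560]): 1 − (1 − 0.96500)(1 − 0.92100)(1 − 0.74560) = 0.999

0.999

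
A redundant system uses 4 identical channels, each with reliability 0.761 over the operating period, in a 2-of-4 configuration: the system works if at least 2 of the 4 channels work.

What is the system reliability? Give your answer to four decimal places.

R = Σ_{i=2}^{4} C(4,i) p^i (1−p)^{4−i} with p = 0.761
C(4,2)·0.761^2·0.239^2 = 0.198480
C(4,3)·0.761^3·0.239^1 = 0.421320
C(4,4)·0.761^4·0.239^0 = 0.335381
Sum = 0.9552

0.9552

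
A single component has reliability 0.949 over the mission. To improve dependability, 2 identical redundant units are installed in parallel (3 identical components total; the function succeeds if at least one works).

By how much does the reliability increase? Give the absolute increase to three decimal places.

0.051

R_before = 0.949
R_after = 1 − (1 − 0.949)^3 = 1.000
ΔR = 1.000 − 0.949 = 0.051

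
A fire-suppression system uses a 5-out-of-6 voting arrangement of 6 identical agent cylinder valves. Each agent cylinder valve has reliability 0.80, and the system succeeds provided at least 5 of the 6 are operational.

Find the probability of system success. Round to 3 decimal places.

0.655

R = Σ_{i=5}^{6} C(6,i) p^i (1−p)^{6−i} with p = 0.80
C(6,5)·0.80^5·0.20^1 = 0.39322
C(6,6)·0.80^6·0.20^0 = 0.26214
Sum = 0.655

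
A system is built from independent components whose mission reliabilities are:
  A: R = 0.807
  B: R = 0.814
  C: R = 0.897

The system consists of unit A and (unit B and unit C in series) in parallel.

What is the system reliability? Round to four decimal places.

Series (B and C): 0.814000 × 0.897000 = 0.730158
Parallel (A and [0.730158]): 1 − (1 − 0.807000)(1 − 0.730158) = 0.9479

0.9479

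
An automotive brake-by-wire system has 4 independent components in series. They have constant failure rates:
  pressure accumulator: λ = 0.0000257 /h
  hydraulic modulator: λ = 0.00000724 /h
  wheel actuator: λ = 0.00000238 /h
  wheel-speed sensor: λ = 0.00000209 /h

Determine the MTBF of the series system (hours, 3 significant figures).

26700

Series of exponential components: λ_sys = Σ λ_i
λ_sys = 0.0000257 + 0.00000724 + 0.00000238 + 0.00000209 = 3.7410e-05 /h
MTBF = 1 / λ_sys = 26700 h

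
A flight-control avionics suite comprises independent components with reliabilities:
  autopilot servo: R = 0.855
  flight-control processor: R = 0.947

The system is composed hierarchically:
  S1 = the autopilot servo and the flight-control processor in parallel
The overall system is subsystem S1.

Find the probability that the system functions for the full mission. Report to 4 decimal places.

Parallel (autopilot servo and flight-control processor): 1 − (1 − 0.855000)(1 − 0.947000) = 0.9923

0.9923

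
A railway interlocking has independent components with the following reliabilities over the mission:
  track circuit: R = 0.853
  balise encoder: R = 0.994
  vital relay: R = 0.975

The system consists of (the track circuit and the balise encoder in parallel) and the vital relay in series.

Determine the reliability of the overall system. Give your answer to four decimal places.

Parallel (track circuit and balise encoder): 1 − (1 − 0.853000)(1 − 0.994000) = 0.999118
Series ([0.999118] and vital relay): 0.999118 × 0.975000 = 0.9741

0.9741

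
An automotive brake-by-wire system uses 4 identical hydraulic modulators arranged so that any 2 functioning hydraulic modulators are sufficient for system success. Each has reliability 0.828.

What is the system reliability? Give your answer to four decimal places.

R = Σ_{i=2}^{4} C(4,i) p^i (1−p)^{4−i} with p = 0.828
C(4,2)·0.828^2·0.172^2 = 0.121694
C(4,3)·0.828^3·0.172^1 = 0.390553
C(4,4)·0.828^4·0.172^0 = 0.470025
Sum = 0.9823

0.9823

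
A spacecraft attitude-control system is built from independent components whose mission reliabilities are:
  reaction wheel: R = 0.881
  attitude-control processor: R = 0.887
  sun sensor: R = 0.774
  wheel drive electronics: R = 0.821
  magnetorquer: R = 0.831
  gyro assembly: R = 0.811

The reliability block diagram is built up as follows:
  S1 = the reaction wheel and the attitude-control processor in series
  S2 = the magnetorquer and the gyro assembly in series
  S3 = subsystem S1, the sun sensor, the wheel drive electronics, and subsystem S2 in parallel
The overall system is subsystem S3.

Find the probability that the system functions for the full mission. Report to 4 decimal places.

Series (reaction wheel and attitude-control processor): 0.881000 × 0.887000 = 0.781447
Series (magnetorquer and gyro assembly): 0.831000 × 0.811000 = 0.673941
Parallel ([0.781447], sun sensor, wheel drive electronics, and [0.673941]): 1 − (1 − 0.781447)(1 − 0.774000)(1 − 0.821000)(1 − 0.673941) = 0.9971

0.9971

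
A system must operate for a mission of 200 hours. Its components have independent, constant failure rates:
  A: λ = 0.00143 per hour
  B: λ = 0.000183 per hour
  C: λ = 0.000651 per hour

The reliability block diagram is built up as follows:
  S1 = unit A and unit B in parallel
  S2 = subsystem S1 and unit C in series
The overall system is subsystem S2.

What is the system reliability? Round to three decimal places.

R(A) = exp(−0.00143 × 200) = 0.75126
R(B) = exp(−0.000183 × 200) = 0.96406
R(C) = exp(−0.000651 × 200) = 0.87792
Parallel (A and B): 1 − (1 − 0.75126)(1 − 0.96406) = 0.99106
Series ([0.99106] and C): 0.99106 × 0.87792 = 0.870

0.870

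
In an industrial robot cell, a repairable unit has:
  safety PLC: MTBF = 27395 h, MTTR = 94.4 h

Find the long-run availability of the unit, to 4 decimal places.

0.9966

A(safety PLC) = MTBF/(MTBF+MTTR) = 27395/(27395+94.4) = 0.9966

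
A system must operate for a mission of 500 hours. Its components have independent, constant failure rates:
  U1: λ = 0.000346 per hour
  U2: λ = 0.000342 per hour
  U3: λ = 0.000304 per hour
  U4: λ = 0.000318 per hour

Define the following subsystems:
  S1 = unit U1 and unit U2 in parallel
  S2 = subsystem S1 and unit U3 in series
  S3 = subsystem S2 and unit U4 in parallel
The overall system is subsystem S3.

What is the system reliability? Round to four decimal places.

0.9761

R(U1) = exp(−0.000346 × 500) = 0.841138
R(U2) = exp(−0.000342 × 500) = 0.842822
R(U3) = exp(−0.000304 × 500) = 0.858988
R(U4) = exp(−0.000318 × 500) = 0.852996
Parallel (U1 and U2): 1 − (1 − 0.841138)(1 − 0.842822) = 0.975030
Series ([0.975030] and U3): 0.975030 × 0.858988 = 0.837539
Parallel ([0.837539] and U4): 1 − (1 − 0.837539)(1 − 0.852996) = 0.9761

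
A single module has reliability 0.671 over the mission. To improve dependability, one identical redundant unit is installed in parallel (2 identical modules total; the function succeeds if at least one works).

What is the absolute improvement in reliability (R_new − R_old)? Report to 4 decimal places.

R_before = 0.671
R_after = 1 − (1 − 0.671)^2 = 0.8918
ΔR = 0.8918 − 0.671 = 0.2208

0.2208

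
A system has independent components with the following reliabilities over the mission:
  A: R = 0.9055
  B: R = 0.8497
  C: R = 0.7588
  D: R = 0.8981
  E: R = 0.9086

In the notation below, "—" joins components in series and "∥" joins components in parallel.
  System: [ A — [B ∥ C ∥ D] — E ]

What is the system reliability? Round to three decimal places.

Parallel (B, C, and D): 1 − (1 − 0.84970)(1 − 0.75880)(1 − 0.89810) = 0.99631
Series (A, [0.99631], and E): 0.90550 × 0.99631 × 0.90860 = 0.820

0.820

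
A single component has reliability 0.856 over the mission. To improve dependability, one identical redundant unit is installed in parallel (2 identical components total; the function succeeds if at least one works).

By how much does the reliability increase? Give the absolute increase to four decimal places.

R_before = 0.856
R_after = 1 − (1 − 0.856)^2 = 0.9793
ΔR = 0.9793 − 0.856 = 0.1233

0.1233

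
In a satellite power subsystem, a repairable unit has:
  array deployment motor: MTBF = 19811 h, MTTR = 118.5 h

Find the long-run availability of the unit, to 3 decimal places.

0.994

A(array deployment motor) = MTBF/(MTBF+MTTR) = 19811/(19811+118.5) = 0.994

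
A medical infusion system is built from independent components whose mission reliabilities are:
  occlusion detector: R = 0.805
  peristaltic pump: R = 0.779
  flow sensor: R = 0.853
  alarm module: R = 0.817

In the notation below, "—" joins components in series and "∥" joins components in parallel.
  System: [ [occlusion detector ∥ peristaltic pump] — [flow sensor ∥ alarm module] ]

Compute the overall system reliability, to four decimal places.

0.9312

Parallel (occlusion detector and peristaltic pump): 1 − (1 − 0.805000)(1 − 0.779000) = 0.956905
Parallel (flow sensor and alarm module): 1 − (1 − 0.853000)(1 − 0.817000) = 0.973099
Series ([0.956905] and [0.973099]): 0.956905 × 0.973099 = 0.9312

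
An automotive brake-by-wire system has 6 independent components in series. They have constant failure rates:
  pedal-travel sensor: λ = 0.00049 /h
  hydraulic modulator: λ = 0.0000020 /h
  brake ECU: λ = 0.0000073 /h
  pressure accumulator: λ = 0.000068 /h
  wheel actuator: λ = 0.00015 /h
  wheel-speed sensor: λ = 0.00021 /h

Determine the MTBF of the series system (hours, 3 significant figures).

1080

Series of exponential components: λ_sys = Σ λ_i
λ_sys = 0.00049 + 0.0000020 + 0.0000073 + 0.000068 + 0.00015 + 0.00021 = 9.2730e-04 /h
MTBF = 1 / λ_sys = 1080 h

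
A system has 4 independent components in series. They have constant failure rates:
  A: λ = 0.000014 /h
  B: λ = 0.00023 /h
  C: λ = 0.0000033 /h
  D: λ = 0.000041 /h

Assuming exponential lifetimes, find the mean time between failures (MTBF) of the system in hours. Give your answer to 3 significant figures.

Series of exponential components: λ_sys = Σ λ_i
λ_sys = 0.000014 + 0.00023 + 0.0000033 + 0.000041 = 2.8830e-04 /h
MTBF = 1 / λ_sys = 3470 h

3470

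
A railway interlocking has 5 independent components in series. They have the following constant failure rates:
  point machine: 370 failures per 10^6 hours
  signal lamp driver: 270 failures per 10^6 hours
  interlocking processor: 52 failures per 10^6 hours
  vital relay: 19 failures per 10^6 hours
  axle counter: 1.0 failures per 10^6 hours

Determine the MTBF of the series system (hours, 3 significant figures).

1400

Series of exponential components: λ_sys = Σ λ_i
λ_sys = 0.00037 + 0.00027 + 0.000052 + 0.000019 + 0.0000010 = 7.1200e-04 /h
MTBF = 1 / λ_sys = 1400 h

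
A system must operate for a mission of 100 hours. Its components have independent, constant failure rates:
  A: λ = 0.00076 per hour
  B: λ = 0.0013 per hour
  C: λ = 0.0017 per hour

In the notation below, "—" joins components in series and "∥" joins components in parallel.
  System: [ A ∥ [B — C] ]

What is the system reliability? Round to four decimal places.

0.9810

R(A) = exp(−0.00076 × 100) = 0.926816
R(B) = exp(−0.0013 × 100) = 0.878095
R(C) = exp(−0.0017 × 100) = 0.843665
Series (B and C): 0.878095 × 0.843665 = 0.740818
Parallel (A and [0.740818]): 1 − (1 − 0.926816)(1 − 0.740818) = 0.9810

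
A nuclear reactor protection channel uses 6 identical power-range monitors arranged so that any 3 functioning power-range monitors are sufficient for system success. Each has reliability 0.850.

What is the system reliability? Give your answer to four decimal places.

0.9941

R = Σ_{i=3}^{6} C(6,i) p^i (1−p)^{6−i} with p = 0.850
C(6,3)·0.850^3·0.150^3 = 0.041453
C(6,4)·0.850^4·0.150^2 = 0.176177
C(6,5)·0.850^5·0.150^1 = 0.399335
C(6,6)·0.850^6·0.150^0 = 0.377150
Sum = 0.9941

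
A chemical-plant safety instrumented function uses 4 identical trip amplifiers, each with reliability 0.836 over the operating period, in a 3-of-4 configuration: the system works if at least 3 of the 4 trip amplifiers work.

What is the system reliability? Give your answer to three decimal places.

R = Σ_{i=3}^{4} C(4,i) p^i (1−p)^{4−i} with p = 0.836
C(4,3)·0.836^3·0.164^1 = 0.38329
C(4,4)·0.836^4·0.164^0 = 0.48846
Sum = 0.872

0.872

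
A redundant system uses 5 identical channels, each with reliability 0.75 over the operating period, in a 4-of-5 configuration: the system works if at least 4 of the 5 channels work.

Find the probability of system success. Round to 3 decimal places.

0.633

R = Σ_{i=4}^{5} C(5,i) p^i (1−p)^{5−i} with p = 0.75
C(5,4)·0.75^4·0.25^1 = 0.39551
C(5,5)·0.75^5·0.25^0 = 0.23730
Sum = 0.633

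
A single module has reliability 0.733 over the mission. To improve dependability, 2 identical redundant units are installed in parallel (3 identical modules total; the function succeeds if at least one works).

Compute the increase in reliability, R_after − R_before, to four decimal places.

R_before = 0.733
R_after = 1 − (1 − 0.733)^3 = 0.9810
ΔR = 0.9810 − 0.733 = 0.2480

0.2480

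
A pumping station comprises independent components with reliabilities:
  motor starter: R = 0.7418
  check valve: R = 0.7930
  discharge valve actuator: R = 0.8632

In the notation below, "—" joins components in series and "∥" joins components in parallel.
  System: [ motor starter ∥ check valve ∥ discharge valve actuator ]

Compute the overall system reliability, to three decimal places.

Parallel (motor starter, check valve, and discharge valve actuator): 1 − (1 − 0.74180)(1 − 0.79300)(1 − 0.86320) = 0.993

0.993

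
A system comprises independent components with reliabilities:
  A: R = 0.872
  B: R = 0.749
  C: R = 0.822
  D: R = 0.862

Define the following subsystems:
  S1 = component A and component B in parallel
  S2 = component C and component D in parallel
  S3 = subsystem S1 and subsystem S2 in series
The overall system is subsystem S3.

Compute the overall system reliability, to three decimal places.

0.944

Parallel (A and B): 1 − (1 − 0.87200)(1 − 0.74900) = 0.96787
Parallel (C and D): 1 − (1 − 0.82200)(1 − 0.86200) = 0.97544
Series ([0.96787] and [0.97544]): 0.96787 × 0.97544 = 0.944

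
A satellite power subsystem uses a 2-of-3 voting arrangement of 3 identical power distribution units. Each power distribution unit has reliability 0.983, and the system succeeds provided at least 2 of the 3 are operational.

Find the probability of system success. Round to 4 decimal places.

R = Σ_{i=2}^{3} C(3,i) p^i (1−p)^{3−i} with p = 0.983
C(3,2)·0.983^2·0.017^1 = 0.049281
C(3,3)·0.983^3·0.017^0 = 0.949862
Sum = 0.9991

0.9991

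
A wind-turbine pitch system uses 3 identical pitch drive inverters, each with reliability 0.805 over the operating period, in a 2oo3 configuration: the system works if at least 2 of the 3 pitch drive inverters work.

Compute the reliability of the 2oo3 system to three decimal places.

0.901

R = Σ_{i=2}^{3} C(3,i) p^i (1−p)^{3−i} with p = 0.805
C(3,2)·0.805^2·0.195^1 = 0.37909
C(3,3)·0.805^3·0.195^0 = 0.52166
Sum = 0.901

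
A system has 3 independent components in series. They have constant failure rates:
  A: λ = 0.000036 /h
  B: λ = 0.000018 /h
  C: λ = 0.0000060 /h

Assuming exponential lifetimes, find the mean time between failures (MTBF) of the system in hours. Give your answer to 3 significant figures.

16700

Series of exponential components: λ_sys = Σ λ_i
λ_sys = 0.000036 + 0.000018 + 0.0000060 = 6.0000e-05 /h
MTBF = 1 / λ_sys = 16700 h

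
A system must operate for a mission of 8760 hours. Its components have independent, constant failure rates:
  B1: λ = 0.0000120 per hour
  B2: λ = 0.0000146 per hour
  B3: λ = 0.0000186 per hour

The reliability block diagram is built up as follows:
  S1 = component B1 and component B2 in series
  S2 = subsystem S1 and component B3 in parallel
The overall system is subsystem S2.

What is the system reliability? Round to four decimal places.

R(B1) = exp(−0.0000120 × 8760) = 0.900216
R(B2) = exp(−0.0000146 × 8760) = 0.879945
R(B3) = exp(−0.0000186 × 8760) = 0.849646
Series (B1 and B2): 0.900216 × 0.879945 = 0.792141
Parallel ([0.792141] and B3): 1 − (1 − 0.792141)(1 − 0.849646) = 0.9687

0.9687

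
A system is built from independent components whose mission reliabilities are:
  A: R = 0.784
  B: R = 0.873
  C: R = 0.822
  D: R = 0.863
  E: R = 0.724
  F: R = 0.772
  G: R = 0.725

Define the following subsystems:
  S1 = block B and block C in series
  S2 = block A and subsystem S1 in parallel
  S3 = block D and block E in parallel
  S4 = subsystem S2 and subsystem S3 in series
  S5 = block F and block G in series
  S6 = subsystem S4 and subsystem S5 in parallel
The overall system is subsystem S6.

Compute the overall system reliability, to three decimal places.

0.958

Series (B and C): 0.87300 × 0.82200 = 0.71761
Parallel (A and [0.71761]): 1 − (1 − 0.78400)(1 − 0.71761) = 0.93900
Parallel (D and E): 1 − (1 − 0.86300)(1 − 0.72400) = 0.96219
Series ([0.93900] and [0.96219]): 0.93900 × 0.96219 = 0.90350
Series (F and G): 0.77200 × 0.72500 = 0.55970
Parallel ([0.90350] and [0.55970]): 1 − (1 − 0.90350)(1 − 0.55970) = 0.958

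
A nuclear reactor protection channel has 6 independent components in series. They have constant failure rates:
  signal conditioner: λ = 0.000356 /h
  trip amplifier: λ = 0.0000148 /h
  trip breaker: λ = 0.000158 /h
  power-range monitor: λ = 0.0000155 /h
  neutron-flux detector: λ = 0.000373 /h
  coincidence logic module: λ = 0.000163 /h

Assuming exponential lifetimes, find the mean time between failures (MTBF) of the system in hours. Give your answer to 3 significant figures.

Series of exponential components: λ_sys = Σ λ_i
λ_sys = 0.000356 + 0.0000148 + 0.000158 + 0.0000155 + 0.000373 + 0.000163 = 1.0803e-03 /h
MTBF = 1 / λ_sys = 926 h

926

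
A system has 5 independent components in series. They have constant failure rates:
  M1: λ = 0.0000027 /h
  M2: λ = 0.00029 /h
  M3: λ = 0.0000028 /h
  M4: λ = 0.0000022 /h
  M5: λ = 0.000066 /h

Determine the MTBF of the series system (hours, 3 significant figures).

Series of exponential components: λ_sys = Σ λ_i
λ_sys = 0.0000027 + 0.00029 + 0.0000028 + 0.0000022 + 0.000066 = 3.6370e-04 /h
MTBF = 1 / λ_sys = 2750 h

2750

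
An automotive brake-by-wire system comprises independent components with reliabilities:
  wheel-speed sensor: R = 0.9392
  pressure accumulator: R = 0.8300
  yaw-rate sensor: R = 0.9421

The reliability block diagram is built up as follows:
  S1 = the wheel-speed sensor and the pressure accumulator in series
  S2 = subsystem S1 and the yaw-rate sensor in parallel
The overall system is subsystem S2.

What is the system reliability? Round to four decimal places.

Series (wheel-speed sensor and pressure accumulator): 0.939200 × 0.830000 = 0.779536
Parallel ([0.779536] and yaw-rate sensor): 1 − (1 − 0.779536)(1 − 0.942100) = 0.9872

0.9872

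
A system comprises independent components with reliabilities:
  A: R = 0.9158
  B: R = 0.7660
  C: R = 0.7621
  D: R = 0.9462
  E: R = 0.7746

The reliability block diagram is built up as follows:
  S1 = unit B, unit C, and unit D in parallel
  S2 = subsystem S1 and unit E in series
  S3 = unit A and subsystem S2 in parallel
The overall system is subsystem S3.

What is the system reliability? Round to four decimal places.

0.9808

Parallel (B, C, and D): 1 − (1 − 0.766000)(1 − 0.762100)(1 − 0.946200) = 0.997005
Series ([0.997005] and E): 0.997005 × 0.774600 = 0.772280
Parallel (A and [0.772280]): 1 − (1 − 0.915800)(1 − 0.772280) = 0.9808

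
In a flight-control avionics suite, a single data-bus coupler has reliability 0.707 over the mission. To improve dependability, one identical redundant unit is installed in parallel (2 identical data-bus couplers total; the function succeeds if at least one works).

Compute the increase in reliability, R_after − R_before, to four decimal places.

0.2072

R_before = 0.707
R_after = 1 − (1 − 0.707)^2 = 0.9142
ΔR = 0.9142 − 0.707 = 0.2072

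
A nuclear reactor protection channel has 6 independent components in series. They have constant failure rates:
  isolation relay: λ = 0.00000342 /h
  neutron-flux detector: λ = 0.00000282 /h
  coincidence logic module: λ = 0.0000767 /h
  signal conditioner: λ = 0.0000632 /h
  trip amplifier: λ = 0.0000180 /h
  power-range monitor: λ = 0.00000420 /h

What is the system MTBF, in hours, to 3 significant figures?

5940

Series of exponential components: λ_sys = Σ λ_i
λ_sys = 0.00000342 + 0.00000282 + 0.0000767 + 0.0000632 + 0.0000180 + 0.00000420 = 1.6834e-04 /h
MTBF = 1 / λ_sys = 5940 h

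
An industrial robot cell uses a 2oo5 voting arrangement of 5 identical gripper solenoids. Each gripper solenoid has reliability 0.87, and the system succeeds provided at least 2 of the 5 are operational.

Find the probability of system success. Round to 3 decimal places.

0.999

R = Σ_{i=2}^{5} C(5,i) p^i (1−p)^{5−i} with p = 0.87
C(5,2)·0.87^2·0.13^3 = 0.01663
C(5,3)·0.87^3·0.13^2 = 0.11129
C(5,4)·0.87^4·0.13^1 = 0.37238
C(5,5)·0.87^5·0.13^0 = 0.49842
Sum = 0.999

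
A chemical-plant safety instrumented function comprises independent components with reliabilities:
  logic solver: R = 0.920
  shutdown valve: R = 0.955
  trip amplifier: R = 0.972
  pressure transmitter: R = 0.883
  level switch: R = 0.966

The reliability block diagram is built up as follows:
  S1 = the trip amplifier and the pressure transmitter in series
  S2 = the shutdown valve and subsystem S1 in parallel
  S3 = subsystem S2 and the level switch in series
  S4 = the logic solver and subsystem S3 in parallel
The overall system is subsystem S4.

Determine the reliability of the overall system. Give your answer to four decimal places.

0.9968

Series (trip amplifier and pressure transmitter): 0.972000 × 0.883000 = 0.858276
Parallel (shutdown valve and [0.858276]): 1 − (1 − 0.955000)(1 − 0.858276) = 0.993622
Series ([0.993622] and level switch): 0.993622 × 0.966000 = 0.959839
Parallel (logic solver and [0.959839]): 1 − (1 − 0.920000)(1 − 0.959839) = 0.9968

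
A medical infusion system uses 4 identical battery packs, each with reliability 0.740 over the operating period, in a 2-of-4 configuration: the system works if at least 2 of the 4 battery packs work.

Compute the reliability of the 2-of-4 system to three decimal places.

R = Σ_{i=2}^{4} C(4,i) p^i (1−p)^{4−i} with p = 0.740
C(4,2)·0.740^2·0.260^2 = 0.22211
C(4,3)·0.740^3·0.260^1 = 0.42143
C(4,4)·0.740^4·0.260^0 = 0.29987
Sum = 0.943

0.943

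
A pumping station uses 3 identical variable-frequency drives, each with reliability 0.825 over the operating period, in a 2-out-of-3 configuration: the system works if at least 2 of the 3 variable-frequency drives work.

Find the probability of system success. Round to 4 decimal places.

0.9188

R = Σ_{i=2}^{3} C(3,i) p^i (1−p)^{3−i} with p = 0.825
C(3,2)·0.825^2·0.175^1 = 0.357328
C(3,3)·0.825^3·0.175^0 = 0.561516
Sum = 0.9188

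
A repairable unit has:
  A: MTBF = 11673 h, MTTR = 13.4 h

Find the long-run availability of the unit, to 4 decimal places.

A(A) = MTBF/(MTBF+MTTR) = 11673/(11673+13.4) = 0.9989

0.9989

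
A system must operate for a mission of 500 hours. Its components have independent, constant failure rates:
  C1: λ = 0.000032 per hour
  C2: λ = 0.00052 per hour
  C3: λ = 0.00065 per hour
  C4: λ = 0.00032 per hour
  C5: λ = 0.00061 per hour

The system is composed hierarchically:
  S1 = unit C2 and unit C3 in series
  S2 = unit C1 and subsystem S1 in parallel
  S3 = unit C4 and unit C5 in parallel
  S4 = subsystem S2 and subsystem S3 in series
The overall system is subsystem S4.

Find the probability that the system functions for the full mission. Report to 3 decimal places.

R(C1) = exp(−0.000032 × 500) = 0.98413
R(C2) = exp(−0.00052 × 500) = 0.77105
R(C3) = exp(−0.00065 × 500) = 0.72253
R(C4) = exp(−0.00032 × 500) = 0.85214
R(C5) = exp(−0.00061 × 500) = 0.73712
Series (C2 and C3): 0.77105 × 0.72253 = 0.55711
Parallel (C1 and [0.55711]): 1 − (1 − 0.98413)(1 − 0.55711) = 0.99297
Parallel (C4 and C5): 1 − (1 − 0.85214)(1 − 0.73712) = 0.96113
Series ([0.99297] and [0.96113]): 0.99297 × 0.96113 = 0.954

0.954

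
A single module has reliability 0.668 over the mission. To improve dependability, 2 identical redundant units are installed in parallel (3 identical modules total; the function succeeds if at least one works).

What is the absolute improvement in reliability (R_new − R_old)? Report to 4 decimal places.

0.2954

R_before = 0.668
R_after = 1 − (1 − 0.668)^3 = 0.9634
ΔR = 0.9634 − 0.668 = 0.2954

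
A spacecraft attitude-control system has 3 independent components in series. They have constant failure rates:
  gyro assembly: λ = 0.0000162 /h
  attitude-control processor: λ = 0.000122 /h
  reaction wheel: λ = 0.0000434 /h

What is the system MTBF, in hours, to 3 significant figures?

5510

Series of exponential components: λ_sys = Σ λ_i
λ_sys = 0.0000162 + 0.000122 + 0.0000434 = 1.8160e-04 /h
MTBF = 1 / λ_sys = 5510 h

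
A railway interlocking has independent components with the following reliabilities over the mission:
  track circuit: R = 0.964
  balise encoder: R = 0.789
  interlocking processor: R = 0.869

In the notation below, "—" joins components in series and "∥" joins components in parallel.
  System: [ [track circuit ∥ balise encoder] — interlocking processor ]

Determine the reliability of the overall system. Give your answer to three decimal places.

Parallel (track circuit and balise encoder): 1 − (1 − 0.96400)(1 − 0.78900) = 0.99240
Series ([0.99240] and interlocking processor): 0.99240 × 0.86900 = 0.862

0.862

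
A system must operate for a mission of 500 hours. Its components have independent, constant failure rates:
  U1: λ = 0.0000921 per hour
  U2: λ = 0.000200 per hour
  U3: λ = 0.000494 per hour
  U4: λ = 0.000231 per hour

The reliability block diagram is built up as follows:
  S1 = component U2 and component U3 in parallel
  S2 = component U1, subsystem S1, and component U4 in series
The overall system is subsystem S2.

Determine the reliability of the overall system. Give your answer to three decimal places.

R(U1) = exp(−0.0000921 × 500) = 0.95499
R(U2) = exp(−0.000200 × 500) = 0.90484
R(U3) = exp(−0.000494 × 500) = 0.78114
R(U4) = exp(−0.000231 × 500) = 0.89092
Parallel (U2 and U3): 1 − (1 − 0.90484)(1 − 0.78114) = 0.97917
Series (U1, [0.97917], and U4): 0.95499 × 0.97917 × 0.89092 = 0.833

0.833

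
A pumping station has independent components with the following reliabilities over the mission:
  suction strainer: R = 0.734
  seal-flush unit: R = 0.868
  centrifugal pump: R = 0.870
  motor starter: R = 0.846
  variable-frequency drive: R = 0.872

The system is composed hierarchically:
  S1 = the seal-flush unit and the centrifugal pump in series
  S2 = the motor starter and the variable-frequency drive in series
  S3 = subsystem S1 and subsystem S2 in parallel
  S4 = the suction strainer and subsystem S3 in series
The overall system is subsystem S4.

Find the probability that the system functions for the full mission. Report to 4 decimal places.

Series (seal-flush unit and centrifugal pump): 0.868000 × 0.870000 = 0.755160
Series (motor starter and variable-frequency drive): 0.846000 × 0.872000 = 0.737712
Parallel ([0.755160] and [0.737712]): 1 − (1 − 0.755160)(1 − 0.737712) = 0.935781
Series (suction strainer and [0.935781]): 0.734000 × 0.935781 = 0.6869

0.6869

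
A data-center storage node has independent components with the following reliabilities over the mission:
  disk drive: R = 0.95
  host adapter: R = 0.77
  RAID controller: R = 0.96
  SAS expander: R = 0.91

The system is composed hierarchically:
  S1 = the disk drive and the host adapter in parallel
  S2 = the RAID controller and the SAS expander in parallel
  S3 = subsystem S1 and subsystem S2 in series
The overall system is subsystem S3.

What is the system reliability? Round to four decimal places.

0.9849

Parallel (disk drive and host adapter): 1 − (1 − 0.950000)(1 − 0.770000) = 0.988500
Parallel (RAID controller and SAS expander): 1 − (1 − 0.960000)(1 − 0.910000) = 0.996400
Series ([0.988500] and [0.996400]): 0.988500 × 0.996400 = 0.9849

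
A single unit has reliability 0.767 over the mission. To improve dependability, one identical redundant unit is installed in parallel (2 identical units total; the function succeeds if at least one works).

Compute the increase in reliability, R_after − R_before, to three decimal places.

R_before = 0.767
R_after = 1 − (1 − 0.767)^2 = 0.946
ΔR = 0.946 − 0.767 = 0.179

0.179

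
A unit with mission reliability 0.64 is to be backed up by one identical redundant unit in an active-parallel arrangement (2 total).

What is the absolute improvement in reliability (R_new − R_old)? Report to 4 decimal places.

0.2304

R_before = 0.64
R_after = 1 − (1 − 0.64)^2 = 0.8704
ΔR = 0.8704 − 0.64 = 0.2304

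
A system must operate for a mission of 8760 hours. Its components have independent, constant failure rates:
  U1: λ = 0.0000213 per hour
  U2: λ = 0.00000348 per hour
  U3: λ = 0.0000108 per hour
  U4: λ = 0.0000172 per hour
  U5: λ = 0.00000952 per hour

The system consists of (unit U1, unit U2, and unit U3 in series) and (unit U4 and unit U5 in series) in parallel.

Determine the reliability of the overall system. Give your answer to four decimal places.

R(U1) = exp(−0.0000213 × 8760) = 0.829786
R(U2) = exp(−0.00000348 × 8760) = 0.969975
R(U3) = exp(−0.0000108 × 8760) = 0.909729
R(U4) = exp(−0.0000172 × 8760) = 0.860130
R(U5) = exp(−0.00000952 × 8760) = 0.919987
Series (U1, U2, and U3): 0.829786 × 0.969975 × 0.909729 = 0.732215
Series (U4 and U5): 0.860130 × 0.919987 = 0.791308
Parallel ([0.732215] and [0.791308]): 1 − (1 − 0.732215)(1 − 0.791308) = 0.9441

0.9441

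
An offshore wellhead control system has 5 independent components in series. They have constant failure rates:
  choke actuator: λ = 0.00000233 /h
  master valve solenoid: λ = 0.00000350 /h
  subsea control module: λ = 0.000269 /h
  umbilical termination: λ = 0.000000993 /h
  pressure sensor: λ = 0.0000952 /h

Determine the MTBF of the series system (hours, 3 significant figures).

2700

Series of exponential components: λ_sys = Σ λ_i
λ_sys = 0.00000233 + 0.00000350 + 0.000269 + 0.000000993 + 0.0000952 = 3.7102e-04 /h
MTBF = 1 / λ_sys = 2700 h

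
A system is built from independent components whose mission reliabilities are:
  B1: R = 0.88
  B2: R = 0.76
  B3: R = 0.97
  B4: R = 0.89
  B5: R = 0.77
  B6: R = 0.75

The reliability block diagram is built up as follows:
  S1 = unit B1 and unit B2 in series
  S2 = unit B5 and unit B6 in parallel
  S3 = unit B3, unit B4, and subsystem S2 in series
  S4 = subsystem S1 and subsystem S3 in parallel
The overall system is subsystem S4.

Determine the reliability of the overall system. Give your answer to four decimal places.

Series (B1 and B2): 0.880000 × 0.760000 = 0.668800
Parallel (B5 and B6): 1 − (1 − 0.770000)(1 − 0.750000) = 0.942500
Series (B3, B4, and [0.942500]): 0.970000 × 0.890000 × 0.942500 = 0.813660
Parallel ([0.668800] and [0.813660]): 1 − (1 − 0.668800)(1 − 0.813660) = 0.9383

0.9383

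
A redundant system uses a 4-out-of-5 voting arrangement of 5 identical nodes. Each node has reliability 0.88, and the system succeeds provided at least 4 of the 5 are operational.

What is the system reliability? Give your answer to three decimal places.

R = Σ_{i=4}^{5} C(5,i) p^i (1−p)^{5−i} with p = 0.88
C(5,4)·0.88^4·0.12^1 = 0.35982
C(5,5)·0.88^5·0.12^0 = 0.52773
Sum = 0.888

0.888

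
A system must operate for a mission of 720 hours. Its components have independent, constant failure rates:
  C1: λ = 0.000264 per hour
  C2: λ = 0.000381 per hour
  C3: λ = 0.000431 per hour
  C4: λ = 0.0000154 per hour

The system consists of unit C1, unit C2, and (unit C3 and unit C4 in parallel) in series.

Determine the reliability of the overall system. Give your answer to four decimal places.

0.6267

R(C1) = exp(−0.000264 × 720) = 0.826893
R(C2) = exp(−0.000381 × 720) = 0.760089
R(C3) = exp(−0.000431 × 720) = 0.733212
R(C4) = exp(−0.0000154 × 720) = 0.988973
Parallel (C3 and C4): 1 − (1 − 0.733212)(1 − 0.988973) = 0.997058
Series (C1, C2, and [0.997058]): 0.826893 × 0.760089 × 0.997058 = 0.6267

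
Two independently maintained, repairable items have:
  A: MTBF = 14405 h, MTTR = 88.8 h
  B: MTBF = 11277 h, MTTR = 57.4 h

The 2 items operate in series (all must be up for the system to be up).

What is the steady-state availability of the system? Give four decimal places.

0.9888

A(A) = MTBF/(MTBF+MTTR) = 14405/(14405+88.8) = 0.993873
A(B) = MTBF/(MTBF+MTTR) = 11277/(11277+57.4) = 0.994936
Series availability: 0.993873 × 0.994936 = 0.9888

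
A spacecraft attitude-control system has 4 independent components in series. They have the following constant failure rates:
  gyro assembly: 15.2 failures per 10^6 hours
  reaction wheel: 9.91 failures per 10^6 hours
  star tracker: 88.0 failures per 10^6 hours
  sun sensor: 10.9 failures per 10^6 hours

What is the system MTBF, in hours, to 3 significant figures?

8060

Series of exponential components: λ_sys = Σ λ_i
λ_sys = 0.0000152 + 0.00000991 + 0.0000880 + 0.0000109 = 1.2401e-04 /h
MTBF = 1 / λ_sys = 8060 h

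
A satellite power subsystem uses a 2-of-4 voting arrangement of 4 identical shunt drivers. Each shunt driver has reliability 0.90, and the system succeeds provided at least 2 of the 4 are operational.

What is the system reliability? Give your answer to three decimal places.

0.996

R = Σ_{i=2}^{4} C(4,i) p^i (1−p)^{4−i} with p = 0.90
C(4,2)·0.90^2·0.10^2 = 0.04860
C(4,3)·0.90^3·0.10^1 = 0.29160
C(4,4)·0.90^4·0.10^0 = 0.65610
Sum = 0.996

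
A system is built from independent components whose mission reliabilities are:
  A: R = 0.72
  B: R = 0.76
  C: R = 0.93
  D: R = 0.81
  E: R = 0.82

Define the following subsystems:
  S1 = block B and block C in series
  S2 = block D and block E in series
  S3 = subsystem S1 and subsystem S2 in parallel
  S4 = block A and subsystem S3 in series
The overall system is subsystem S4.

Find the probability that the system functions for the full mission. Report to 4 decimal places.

Series (B and C): 0.760000 × 0.930000 = 0.706800
Series (D and E): 0.810000 × 0.820000 = 0.664200
Parallel ([0.706800] and [0.664200]): 1 − (1 − 0.706800)(1 − 0.664200) = 0.901543
Series (A and [0.901543]): 0.720000 × 0.901543 = 0.6491

0.6491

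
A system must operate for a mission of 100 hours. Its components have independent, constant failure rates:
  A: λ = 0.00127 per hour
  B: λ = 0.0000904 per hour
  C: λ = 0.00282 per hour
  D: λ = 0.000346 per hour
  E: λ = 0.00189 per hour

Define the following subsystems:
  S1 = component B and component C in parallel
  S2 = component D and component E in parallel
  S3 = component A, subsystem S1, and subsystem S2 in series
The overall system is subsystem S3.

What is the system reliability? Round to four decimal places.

0.8736

R(A) = exp(−0.00127 × 100) = 0.880734
R(B) = exp(−0.0000904 × 100) = 0.991001
R(C) = exp(−0.00282 × 100) = 0.754274
R(D) = exp(−0.000346 × 100) = 0.965992
R(E) = exp(−0.00189 × 100) = 0.827787
Parallel (B and C): 1 − (1 − 0.991001)(1 − 0.754274) = 0.997789
Parallel (D and E): 1 − (1 − 0.965992)(1 − 0.827787) = 0.994143
Series (A, [0.997789], and [0.994143]): 0.880734 × 0.997789 × 0.994143 = 0.8736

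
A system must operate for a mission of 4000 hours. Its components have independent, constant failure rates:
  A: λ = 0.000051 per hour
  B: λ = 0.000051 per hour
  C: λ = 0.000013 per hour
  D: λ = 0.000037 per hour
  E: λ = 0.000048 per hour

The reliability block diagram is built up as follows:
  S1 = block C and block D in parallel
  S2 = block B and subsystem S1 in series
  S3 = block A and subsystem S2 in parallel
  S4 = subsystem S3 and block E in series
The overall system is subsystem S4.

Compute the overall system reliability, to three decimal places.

0.796

R(A) = exp(−0.000051 × 4000) = 0.81546
R(B) = exp(−0.000051 × 4000) = 0.81546
R(C) = exp(−0.000013 × 4000) = 0.94933
R(D) = exp(−0.000037 × 4000) = 0.86243
R(E) = exp(−0.000048 × 4000) = 0.82531
Parallel (C and D): 1 − (1 − 0.94933)(1 − 0.86243) = 0.99303
Series (B and [0.99303]): 0.81546 × 0.99303 = 0.80978
Parallel (A and [0.80978]): 1 − (1 − 0.81546)(1 − 0.80978) = 0.96490
Series ([0.96490] and E): 0.96490 × 0.82531 = 0.796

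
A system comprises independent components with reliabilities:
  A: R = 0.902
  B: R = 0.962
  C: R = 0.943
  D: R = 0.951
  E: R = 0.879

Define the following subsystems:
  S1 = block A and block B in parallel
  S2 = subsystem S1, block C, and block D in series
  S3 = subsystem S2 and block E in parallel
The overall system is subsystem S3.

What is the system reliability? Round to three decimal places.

Parallel (A and B): 1 − (1 − 0.90200)(1 − 0.96200) = 0.99628
Series ([0.99628], C, and D): 0.99628 × 0.94300 × 0.95100 = 0.89346
Parallel ([0.89346] and E): 1 − (1 − 0.89346)(1 − 0.87900) = 0.987

0.987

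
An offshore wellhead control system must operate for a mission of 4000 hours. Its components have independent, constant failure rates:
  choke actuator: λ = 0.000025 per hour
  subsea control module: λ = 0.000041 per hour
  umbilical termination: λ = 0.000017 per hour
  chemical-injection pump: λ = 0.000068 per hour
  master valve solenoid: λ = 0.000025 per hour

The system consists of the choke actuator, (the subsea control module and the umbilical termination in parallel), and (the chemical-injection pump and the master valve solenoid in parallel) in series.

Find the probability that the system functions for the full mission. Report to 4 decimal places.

R(choke actuator) = exp(−0.000025 × 4000) = 0.904837
R(subsea control module) = exp(−0.000041 × 4000) = 0.848742
R(umbilical termination) = exp(−0.000017 × 4000) = 0.934260
R(chemical-injection pump) = exp(−0.000068 × 4000) = 0.761854
R(master valve solenoid) = exp(−0.000025 × 4000) = 0.904837
Parallel (subsea control module and umbilical termination): 1 − (1 − 0.848742)(1 − 0.934260) = 0.990056
Parallel (chemical-injection pump and master valve solenoid): 1 − (1 − 0.761854)(1 − 0.904837) = 0.977337
Series (choke actuator, [0.990056], and [0.977337]): 0.904837 × 0.990056 × 0.977337 = 0.8755

0.8755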